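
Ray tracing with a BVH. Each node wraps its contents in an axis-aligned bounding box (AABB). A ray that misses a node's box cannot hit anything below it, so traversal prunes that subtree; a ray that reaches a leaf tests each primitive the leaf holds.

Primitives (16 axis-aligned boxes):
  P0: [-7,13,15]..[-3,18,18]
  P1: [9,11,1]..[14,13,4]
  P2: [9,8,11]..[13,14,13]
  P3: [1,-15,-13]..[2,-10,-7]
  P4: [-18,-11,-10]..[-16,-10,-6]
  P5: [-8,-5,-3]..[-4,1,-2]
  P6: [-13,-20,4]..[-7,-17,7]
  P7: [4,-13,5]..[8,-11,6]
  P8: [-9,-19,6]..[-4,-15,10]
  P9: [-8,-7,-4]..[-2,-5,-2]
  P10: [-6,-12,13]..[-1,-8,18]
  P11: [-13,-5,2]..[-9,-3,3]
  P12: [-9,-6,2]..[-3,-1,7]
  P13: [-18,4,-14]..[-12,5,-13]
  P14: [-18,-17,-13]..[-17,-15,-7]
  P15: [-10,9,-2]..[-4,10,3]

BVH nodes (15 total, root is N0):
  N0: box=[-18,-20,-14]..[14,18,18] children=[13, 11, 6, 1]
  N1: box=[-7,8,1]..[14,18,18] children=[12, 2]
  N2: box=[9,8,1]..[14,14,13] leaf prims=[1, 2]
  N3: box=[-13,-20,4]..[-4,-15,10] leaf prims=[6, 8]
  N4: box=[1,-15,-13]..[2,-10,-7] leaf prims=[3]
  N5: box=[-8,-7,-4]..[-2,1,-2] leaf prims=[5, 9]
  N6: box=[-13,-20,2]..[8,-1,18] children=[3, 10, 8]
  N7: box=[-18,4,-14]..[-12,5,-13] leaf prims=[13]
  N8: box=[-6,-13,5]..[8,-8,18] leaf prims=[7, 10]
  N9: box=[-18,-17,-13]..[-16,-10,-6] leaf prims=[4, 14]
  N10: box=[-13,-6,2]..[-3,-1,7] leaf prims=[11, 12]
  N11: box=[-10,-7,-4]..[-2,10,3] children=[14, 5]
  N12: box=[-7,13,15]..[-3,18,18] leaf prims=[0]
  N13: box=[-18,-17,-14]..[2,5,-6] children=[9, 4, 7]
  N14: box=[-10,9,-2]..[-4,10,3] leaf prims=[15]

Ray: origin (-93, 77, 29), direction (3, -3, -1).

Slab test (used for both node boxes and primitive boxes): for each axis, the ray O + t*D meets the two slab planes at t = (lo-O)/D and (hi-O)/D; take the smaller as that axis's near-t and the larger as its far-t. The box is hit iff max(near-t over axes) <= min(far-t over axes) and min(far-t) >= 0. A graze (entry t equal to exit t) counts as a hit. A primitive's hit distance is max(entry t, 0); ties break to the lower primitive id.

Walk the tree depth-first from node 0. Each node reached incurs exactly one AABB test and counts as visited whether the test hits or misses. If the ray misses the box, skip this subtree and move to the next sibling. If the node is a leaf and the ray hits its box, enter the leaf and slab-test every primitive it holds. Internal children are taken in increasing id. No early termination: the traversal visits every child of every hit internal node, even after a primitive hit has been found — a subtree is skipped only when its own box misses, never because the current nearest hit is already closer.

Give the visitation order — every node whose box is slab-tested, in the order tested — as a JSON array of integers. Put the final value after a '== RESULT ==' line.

Traverse from the root:
N0 x:[25,107/3] y:[59/3,97/3] z:[11,43] -> hit [25,97/3], descend [1, 6, 11, 13]
  N1 x:[86/3,107/3] y:[59/3,23] z:[11,28] -> miss, prune
  N6 x:[80/3,101/3] y:[26,97/3] z:[11,27] -> hit [80/3,27], descend [3, 8, 10]
    N3 x:[80/3,89/3] y:[92/3,97/3] z:[19,25] -> miss, prune
    N8 x:[29,101/3] y:[85/3,30] z:[11,24] -> miss, prune
    N10 x:[80/3,30] y:[26,83/3] z:[22,27] -> hit [80/3,27] leaf, test {P11@t=80/3, P12(miss)}
  N11 x:[83/3,91/3] y:[67/3,28] z:[26,33] -> hit [83/3,28], descend [5, 14]
    N5 x:[85/3,91/3] y:[76/3,28] z:[31,33] -> miss, prune
    N14 x:[83/3,89/3] y:[67/3,68/3] z:[26,31] -> miss, prune
  N13 x:[25,95/3] y:[24,94/3] z:[35,43] -> miss, prune

Visited [0, 1, 6, 3, 8, 10, 11, 5, 14, 13]. Tests: 10 box, 1 leaf. Nearest: P11.

== RESULT ==
[0, 1, 6, 3, 8, 10, 11, 5, 14, 13]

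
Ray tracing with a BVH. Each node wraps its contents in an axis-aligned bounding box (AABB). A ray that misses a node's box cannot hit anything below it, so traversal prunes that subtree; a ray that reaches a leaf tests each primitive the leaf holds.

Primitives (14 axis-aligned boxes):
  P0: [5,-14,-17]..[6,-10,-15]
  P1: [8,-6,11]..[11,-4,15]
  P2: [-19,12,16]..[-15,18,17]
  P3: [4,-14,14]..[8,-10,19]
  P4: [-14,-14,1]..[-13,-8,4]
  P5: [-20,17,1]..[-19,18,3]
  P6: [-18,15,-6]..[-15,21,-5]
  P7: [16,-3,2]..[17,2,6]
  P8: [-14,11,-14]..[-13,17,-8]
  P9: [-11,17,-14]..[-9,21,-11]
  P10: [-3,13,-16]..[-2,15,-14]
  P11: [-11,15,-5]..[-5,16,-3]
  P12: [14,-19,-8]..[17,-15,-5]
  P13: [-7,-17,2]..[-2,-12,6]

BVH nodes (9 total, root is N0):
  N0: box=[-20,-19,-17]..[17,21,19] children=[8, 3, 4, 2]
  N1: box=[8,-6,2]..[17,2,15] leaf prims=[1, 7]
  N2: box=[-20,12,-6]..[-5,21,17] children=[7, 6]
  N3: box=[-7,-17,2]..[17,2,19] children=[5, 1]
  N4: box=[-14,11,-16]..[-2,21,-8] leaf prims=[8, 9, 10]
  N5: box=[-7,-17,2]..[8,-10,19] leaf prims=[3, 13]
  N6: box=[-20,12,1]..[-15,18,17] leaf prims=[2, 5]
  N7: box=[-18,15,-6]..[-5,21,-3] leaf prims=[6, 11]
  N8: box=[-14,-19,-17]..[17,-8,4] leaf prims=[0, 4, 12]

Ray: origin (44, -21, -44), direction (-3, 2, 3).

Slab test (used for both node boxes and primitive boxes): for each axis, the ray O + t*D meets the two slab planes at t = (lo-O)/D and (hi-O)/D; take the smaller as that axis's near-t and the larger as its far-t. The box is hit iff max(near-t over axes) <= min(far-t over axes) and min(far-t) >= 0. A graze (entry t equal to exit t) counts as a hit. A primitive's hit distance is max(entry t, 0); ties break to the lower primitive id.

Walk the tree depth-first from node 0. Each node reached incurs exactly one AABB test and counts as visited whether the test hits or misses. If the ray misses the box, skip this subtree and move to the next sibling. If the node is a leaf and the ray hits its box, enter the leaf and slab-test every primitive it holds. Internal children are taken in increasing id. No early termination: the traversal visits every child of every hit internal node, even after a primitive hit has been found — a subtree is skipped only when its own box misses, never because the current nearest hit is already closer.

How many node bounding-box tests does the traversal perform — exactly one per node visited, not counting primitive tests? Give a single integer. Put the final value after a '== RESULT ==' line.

Traverse from the root:
N0 x:[9,64/3] y:[1,21] z:[9,21] -> hit [9,21], descend [2, 3, 4, 8]
  N2 x:[49/3,64/3] y:[33/2,21] z:[38/3,61/3] -> hit [33/2,61/3], descend [6, 7]
    N6 x:[59/3,64/3] y:[33/2,39/2] z:[15,61/3] -> miss, prune
    N7 x:[49/3,62/3] y:[18,21] z:[38/3,41/3] -> miss, prune
  N3 x:[9,17] y:[2,23/2] z:[46/3,21] -> miss, prune
  N4 x:[46/3,58/3] y:[16,21] z:[28/3,12] -> miss, prune
  N8 x:[9,58/3] y:[1,13/2] z:[9,16] -> miss, prune

Visited [0, 2, 6, 7, 3, 4, 8]. Tests: 7 box, 0 leaf. Nearest: miss.

== RESULT ==
7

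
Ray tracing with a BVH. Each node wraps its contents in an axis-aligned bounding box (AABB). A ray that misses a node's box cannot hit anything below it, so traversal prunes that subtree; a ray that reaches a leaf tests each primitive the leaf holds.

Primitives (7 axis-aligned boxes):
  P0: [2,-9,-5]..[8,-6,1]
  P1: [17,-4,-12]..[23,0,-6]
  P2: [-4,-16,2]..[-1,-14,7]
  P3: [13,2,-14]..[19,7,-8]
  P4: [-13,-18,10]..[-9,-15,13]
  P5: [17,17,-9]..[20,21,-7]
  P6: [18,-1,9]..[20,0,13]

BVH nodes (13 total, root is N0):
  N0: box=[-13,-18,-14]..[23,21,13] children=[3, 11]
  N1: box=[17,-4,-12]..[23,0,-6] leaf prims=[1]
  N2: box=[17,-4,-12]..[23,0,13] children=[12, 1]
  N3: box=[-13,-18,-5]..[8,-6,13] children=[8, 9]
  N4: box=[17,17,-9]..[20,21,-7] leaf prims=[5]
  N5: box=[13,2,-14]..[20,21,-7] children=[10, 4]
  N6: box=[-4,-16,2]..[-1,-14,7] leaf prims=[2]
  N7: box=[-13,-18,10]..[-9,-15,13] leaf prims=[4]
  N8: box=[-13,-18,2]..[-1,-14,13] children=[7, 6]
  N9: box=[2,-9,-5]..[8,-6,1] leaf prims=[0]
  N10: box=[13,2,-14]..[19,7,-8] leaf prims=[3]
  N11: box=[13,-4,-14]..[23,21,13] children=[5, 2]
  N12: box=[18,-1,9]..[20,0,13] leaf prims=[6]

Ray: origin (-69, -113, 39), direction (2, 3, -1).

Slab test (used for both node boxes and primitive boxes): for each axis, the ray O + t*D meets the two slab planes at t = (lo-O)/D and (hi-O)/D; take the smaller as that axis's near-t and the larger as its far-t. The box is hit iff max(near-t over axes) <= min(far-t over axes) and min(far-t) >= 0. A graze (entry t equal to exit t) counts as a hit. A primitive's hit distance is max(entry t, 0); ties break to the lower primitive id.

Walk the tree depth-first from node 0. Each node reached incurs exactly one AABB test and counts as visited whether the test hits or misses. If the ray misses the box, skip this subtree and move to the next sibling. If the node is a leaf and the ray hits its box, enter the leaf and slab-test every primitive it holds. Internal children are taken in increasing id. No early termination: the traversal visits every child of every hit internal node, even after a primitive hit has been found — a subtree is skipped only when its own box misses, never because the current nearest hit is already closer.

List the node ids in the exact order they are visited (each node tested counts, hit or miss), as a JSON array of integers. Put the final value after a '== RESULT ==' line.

Walk:
N0 x:[28,46] y:[95/3,134/3] z:[26,53] -> hit [95/3,134/3], descend [3, 11]
  N3 x:[28,77/2] y:[95/3,107/3] z:[26,44] -> hit [95/3,107/3], descend [8, 9]
    N8 x:[28,34] y:[95/3,33] z:[26,37] -> hit [95/3,33], descend [6, 7]
      N6 x:[65/2,34] y:[97/3,33] z:[32,37] -> hit [65/2,33] leaf, test {P2@t=65/2}
      N7 x:[28,30] y:[95/3,98/3] z:[26,29] -> miss, prune
    N9 x:[71/2,77/2] y:[104/3,107/3] z:[38,44] -> miss, prune
  N11 x:[41,46] y:[109/3,134/3] z:[26,53] -> hit [41,134/3], descend [2, 5]
    N2 x:[43,46] y:[109/3,113/3] z:[26,51] -> miss, prune
    N5 x:[41,89/2] y:[115/3,134/3] z:[46,53] -> miss, prune

9 AABB tests over nodes [0, 3, 8, 6, 7, 9, 11, 2, 5]; 1 leaf entered; closest P2.

== RESULT ==
[0, 3, 8, 6, 7, 9, 11, 2, 5]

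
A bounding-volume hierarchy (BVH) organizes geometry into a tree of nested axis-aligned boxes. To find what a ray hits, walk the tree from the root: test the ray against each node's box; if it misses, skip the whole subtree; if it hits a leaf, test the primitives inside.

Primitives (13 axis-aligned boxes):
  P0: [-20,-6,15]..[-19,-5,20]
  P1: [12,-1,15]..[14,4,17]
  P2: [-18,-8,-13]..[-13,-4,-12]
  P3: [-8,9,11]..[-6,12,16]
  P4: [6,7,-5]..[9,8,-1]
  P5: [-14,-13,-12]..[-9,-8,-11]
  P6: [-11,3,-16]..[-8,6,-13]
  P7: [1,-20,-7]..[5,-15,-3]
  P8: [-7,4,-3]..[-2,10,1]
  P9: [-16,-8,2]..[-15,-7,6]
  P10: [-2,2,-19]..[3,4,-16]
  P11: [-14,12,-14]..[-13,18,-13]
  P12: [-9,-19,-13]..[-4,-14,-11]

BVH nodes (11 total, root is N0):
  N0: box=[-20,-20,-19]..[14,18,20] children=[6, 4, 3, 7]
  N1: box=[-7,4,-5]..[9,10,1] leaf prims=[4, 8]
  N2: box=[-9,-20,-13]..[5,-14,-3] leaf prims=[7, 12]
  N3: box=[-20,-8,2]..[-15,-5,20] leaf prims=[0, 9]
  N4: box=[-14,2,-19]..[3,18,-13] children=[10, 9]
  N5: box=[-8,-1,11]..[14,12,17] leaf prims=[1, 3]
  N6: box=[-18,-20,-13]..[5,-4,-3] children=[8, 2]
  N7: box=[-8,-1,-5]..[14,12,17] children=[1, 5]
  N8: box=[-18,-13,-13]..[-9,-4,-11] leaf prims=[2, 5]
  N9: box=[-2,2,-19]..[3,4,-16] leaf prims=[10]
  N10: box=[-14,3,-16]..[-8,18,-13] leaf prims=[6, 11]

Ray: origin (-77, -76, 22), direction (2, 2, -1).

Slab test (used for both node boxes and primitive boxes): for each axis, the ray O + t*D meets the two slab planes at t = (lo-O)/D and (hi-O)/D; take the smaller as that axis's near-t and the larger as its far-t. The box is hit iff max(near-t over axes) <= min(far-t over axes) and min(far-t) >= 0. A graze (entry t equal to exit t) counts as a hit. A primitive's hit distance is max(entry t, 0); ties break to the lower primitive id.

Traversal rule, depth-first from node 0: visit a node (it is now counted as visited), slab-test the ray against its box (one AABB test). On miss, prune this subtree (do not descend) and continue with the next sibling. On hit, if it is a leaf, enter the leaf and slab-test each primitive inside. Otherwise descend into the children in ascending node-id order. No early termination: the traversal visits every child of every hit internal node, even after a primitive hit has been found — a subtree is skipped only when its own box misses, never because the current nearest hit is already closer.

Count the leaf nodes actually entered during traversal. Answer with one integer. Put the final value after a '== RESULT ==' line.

Walk:
N0 x:[57/2,91/2] y:[28,47] z:[2,41] -> hit [57/2,41], descend [3, 4, 6, 7]
  N3 x:[57/2,31] y:[34,71/2] z:[2,20] -> miss, prune
  N4 x:[63/2,40] y:[39,47] z:[35,41] -> hit [39,40], descend [9, 10]
    N9 x:[75/2,40] y:[39,40] z:[38,41] -> hit [39,40] leaf, test {P10@t=39}
    N10 x:[63/2,69/2] y:[79/2,47] z:[35,38] -> miss, prune
  N6 x:[59/2,41] y:[28,36] z:[25,35] -> hit [59/2,35], descend [2, 8]
    N2 x:[34,41] y:[28,31] z:[25,35] -> miss, prune
    N8 x:[59/2,34] y:[63/2,36] z:[33,35] -> hit [33,34] leaf, test {P2(miss), P5@t=33}
  N7 x:[69/2,91/2] y:[75/2,44] z:[5,27] -> miss, prune

Summary -> nodes [0, 3, 4, 9, 10, 6, 2, 8, 7]; box-tests=9; leaf-entries=2; first=P5

== RESULT ==
2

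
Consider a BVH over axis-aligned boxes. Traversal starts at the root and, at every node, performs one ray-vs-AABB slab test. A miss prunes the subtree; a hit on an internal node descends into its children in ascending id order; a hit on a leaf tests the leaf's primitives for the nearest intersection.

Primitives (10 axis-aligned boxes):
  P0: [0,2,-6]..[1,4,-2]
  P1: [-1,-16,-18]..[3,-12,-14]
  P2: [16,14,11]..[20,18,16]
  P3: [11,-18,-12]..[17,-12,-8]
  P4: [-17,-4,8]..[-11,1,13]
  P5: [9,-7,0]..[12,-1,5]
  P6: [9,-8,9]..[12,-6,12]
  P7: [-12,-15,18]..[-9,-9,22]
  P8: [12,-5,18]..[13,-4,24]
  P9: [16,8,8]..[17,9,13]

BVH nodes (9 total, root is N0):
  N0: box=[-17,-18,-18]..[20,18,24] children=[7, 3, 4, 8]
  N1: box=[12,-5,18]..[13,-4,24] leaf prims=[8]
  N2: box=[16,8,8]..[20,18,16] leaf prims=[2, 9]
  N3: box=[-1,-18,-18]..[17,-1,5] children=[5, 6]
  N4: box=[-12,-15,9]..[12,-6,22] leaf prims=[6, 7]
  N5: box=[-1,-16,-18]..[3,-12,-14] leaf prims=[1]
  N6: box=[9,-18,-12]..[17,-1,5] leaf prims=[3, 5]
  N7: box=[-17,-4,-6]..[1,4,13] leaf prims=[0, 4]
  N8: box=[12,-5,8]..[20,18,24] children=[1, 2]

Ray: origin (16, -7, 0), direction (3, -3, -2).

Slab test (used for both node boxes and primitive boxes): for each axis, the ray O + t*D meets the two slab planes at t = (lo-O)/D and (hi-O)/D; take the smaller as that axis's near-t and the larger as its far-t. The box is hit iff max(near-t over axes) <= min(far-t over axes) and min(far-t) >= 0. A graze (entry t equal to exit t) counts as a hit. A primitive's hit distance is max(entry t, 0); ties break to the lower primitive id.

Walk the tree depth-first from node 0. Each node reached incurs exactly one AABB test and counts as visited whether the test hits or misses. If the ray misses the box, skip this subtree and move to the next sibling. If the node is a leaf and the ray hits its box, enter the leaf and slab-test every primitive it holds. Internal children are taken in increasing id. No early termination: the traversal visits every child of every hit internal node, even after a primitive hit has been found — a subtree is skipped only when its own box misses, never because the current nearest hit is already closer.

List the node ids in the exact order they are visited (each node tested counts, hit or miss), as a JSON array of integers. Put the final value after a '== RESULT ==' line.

Walk:
N0 x:[-11,4/3] y:[-25/3,11/3] z:[-12,9] -> hit [-25/3,4/3], descend [3, 4, 7, 8]
  N3 x:[-17/3,1/3] y:[-2,11/3] z:[-5/2,9] -> hit [-2,1/3], descend [5, 6]
    N5 x:[-17/3,-13/3] y:[5/3,3] z:[7,9] -> miss, prune
    N6 x:[-7/3,1/3] y:[-2,11/3] z:[-5/2,6] -> hit [-2,1/3] leaf, test {P3(miss), P5(miss)}
  N4 x:[-28/3,-4/3] y:[-1/3,8/3] z:[-11,-9/2] -> miss, prune
  N7 x:[-11,-5] y:[-11/3,-1] z:[-13/2,3] -> miss, prune
  N8 x:[-4/3,4/3] y:[-25/3,-2/3] z:[-12,-4] -> miss, prune

7 AABB tests over nodes [0, 3, 5, 6, 4, 7, 8]; 1 leaf entered; closest miss.

== RESULT ==
[0, 3, 5, 6, 4, 7, 8]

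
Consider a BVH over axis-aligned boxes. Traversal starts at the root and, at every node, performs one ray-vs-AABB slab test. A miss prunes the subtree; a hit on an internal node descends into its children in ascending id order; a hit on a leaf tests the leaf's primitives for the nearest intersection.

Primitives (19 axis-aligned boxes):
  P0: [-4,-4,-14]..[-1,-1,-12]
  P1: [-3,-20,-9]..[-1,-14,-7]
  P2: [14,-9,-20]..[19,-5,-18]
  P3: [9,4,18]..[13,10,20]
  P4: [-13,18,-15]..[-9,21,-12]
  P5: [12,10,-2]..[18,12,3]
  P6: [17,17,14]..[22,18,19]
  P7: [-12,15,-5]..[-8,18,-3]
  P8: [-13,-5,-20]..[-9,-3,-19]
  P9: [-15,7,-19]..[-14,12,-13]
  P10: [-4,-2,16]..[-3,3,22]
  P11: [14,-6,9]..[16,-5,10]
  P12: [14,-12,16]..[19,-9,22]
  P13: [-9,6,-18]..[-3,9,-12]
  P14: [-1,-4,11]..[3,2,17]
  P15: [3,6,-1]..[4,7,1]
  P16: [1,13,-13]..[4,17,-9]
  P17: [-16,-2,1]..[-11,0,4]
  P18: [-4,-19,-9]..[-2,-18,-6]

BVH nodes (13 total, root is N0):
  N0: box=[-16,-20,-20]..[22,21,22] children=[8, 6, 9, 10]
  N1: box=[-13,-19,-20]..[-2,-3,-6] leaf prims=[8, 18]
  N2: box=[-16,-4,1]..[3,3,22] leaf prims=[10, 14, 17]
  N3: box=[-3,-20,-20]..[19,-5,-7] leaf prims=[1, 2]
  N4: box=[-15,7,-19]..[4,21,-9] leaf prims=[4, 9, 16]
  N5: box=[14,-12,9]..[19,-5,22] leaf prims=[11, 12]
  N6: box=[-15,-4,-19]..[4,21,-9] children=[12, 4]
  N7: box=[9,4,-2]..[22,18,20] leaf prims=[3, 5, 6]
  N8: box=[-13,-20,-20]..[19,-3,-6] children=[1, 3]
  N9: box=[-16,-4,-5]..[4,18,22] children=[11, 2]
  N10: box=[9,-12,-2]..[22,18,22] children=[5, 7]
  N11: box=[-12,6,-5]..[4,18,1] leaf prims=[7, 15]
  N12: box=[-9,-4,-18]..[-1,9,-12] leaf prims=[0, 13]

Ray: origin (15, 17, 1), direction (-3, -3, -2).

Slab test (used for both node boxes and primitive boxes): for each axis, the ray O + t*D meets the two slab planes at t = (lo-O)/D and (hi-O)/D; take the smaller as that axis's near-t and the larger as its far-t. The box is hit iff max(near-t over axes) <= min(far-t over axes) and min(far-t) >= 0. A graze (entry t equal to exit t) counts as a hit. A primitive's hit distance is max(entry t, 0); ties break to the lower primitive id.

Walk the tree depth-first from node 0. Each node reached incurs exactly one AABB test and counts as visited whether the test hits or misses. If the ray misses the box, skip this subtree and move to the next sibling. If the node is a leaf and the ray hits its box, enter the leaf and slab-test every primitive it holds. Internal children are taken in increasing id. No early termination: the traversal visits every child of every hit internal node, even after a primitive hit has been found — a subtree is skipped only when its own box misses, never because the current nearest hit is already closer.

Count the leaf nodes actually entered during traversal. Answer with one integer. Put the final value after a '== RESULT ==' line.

Trace the traversal:
N0 x:[-7/3,31/3] y:[-4/3,37/3] z:[-21/2,21/2] -> hit [-4/3,31/3], descend [6, 8, 9, 10]
  N6 x:[11/3,10] y:[-4/3,7] z:[5,10] -> hit [5,7], descend [4, 12]
    N4 x:[11/3,10] y:[-4/3,10/3] z:[5,10] -> miss, prune
    N12 x:[16/3,8] y:[8/3,7] z:[13/2,19/2] -> hit [13/2,7] leaf, test {P0(miss), P13(miss)}
  N8 x:[-4/3,28/3] y:[20/3,37/3] z:[7/2,21/2] -> hit [20/3,28/3], descend [1, 3]
    N1 x:[17/3,28/3] y:[20/3,12] z:[7/2,21/2] -> hit [20/3,28/3] leaf, test {P8(miss), P18(miss)}
    N3 x:[-4/3,6] y:[22/3,37/3] z:[4,21/2] -> miss, prune
  N9 x:[11/3,31/3] y:[-1/3,7] z:[-21/2,3] -> miss, prune
  N10 x:[-7/3,2] y:[-1/3,29/3] z:[-21/2,3/2] -> hit [-1/3,3/2], descend [5, 7]
    N5 x:[-4/3,1/3] y:[22/3,29/3] z:[-21/2,-4] -> miss, prune
    N7 x:[-7/3,2] y:[-1/3,13/3] z:[-19/2,3/2] -> hit [-1/3,3/2] leaf, test {P3(miss), P5(miss), P6(miss)}

11 AABB tests over nodes [0, 6, 4, 12, 8, 1, 3, 9, 10, 5, 7]; 3 leaves entered; closest miss.

== RESULT ==
3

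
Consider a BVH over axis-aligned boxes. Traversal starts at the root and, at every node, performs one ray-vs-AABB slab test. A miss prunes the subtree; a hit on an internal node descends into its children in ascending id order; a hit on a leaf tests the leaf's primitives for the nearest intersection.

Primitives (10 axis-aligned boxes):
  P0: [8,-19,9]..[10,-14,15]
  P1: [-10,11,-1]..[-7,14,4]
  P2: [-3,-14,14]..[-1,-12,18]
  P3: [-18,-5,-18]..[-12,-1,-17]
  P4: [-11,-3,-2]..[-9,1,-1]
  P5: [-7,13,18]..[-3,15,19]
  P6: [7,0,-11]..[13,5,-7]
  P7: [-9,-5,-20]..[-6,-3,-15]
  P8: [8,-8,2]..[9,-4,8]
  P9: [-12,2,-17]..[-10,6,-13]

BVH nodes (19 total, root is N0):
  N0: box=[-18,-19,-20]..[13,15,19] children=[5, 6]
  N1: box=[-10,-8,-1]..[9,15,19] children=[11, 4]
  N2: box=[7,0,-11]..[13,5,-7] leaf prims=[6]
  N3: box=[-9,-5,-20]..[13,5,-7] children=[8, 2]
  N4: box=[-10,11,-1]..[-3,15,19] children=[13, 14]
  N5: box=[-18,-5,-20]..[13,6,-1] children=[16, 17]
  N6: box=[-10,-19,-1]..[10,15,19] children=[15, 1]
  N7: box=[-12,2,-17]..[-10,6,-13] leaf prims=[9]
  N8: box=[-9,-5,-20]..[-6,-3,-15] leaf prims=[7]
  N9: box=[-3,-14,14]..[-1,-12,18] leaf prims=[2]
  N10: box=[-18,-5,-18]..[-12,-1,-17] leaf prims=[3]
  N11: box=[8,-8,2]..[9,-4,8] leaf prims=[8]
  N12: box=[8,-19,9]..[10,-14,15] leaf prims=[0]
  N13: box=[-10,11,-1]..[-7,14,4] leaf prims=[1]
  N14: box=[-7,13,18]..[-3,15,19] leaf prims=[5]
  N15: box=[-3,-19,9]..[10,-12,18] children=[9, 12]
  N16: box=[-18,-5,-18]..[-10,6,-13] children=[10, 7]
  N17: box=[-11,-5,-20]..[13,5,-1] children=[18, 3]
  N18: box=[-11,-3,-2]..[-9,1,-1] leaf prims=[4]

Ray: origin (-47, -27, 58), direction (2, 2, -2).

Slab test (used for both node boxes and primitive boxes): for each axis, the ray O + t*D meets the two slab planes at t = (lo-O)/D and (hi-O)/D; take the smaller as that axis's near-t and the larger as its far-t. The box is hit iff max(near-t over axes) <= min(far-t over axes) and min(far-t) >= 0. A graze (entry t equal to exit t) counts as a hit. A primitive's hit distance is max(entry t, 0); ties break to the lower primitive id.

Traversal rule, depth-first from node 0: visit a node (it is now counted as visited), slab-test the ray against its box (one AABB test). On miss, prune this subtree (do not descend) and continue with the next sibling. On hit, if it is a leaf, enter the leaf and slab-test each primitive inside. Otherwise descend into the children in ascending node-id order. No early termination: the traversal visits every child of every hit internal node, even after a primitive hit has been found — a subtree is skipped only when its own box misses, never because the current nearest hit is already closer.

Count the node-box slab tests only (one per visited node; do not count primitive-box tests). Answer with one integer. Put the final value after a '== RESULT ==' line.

Trace the traversal:
N0 x:[29/2,30] y:[4,21] z:[39/2,39] -> hit [39/2,21], descend [5, 6]
  N5 x:[29/2,30] y:[11,33/2] z:[59/2,39] -> miss, prune
  N6 x:[37/2,57/2] y:[4,21] z:[39/2,59/2] -> hit [39/2,21], descend [1, 15]
    N1 x:[37/2,28] y:[19/2,21] z:[39/2,59/2] -> hit [39/2,21], descend [4, 11]
      N4 x:[37/2,22] y:[19,21] z:[39/2,59/2] -> hit [39/2,21], descend [13, 14]
        N13 x:[37/2,20] y:[19,41/2] z:[27,59/2] -> miss, prune
        N14 x:[20,22] y:[20,21] z:[39/2,20] -> hit [20,20] leaf, test {P5@t=20}
      N11 x:[55/2,28] y:[19/2,23/2] z:[25,28] -> miss, prune
    N15 x:[22,57/2] y:[4,15/2] z:[20,49/2] -> miss, prune

Visited [0, 5, 6, 1, 4, 13, 14, 11, 15]. Tests: 9 box, 1 leaf. Nearest: P5.

== RESULT ==
9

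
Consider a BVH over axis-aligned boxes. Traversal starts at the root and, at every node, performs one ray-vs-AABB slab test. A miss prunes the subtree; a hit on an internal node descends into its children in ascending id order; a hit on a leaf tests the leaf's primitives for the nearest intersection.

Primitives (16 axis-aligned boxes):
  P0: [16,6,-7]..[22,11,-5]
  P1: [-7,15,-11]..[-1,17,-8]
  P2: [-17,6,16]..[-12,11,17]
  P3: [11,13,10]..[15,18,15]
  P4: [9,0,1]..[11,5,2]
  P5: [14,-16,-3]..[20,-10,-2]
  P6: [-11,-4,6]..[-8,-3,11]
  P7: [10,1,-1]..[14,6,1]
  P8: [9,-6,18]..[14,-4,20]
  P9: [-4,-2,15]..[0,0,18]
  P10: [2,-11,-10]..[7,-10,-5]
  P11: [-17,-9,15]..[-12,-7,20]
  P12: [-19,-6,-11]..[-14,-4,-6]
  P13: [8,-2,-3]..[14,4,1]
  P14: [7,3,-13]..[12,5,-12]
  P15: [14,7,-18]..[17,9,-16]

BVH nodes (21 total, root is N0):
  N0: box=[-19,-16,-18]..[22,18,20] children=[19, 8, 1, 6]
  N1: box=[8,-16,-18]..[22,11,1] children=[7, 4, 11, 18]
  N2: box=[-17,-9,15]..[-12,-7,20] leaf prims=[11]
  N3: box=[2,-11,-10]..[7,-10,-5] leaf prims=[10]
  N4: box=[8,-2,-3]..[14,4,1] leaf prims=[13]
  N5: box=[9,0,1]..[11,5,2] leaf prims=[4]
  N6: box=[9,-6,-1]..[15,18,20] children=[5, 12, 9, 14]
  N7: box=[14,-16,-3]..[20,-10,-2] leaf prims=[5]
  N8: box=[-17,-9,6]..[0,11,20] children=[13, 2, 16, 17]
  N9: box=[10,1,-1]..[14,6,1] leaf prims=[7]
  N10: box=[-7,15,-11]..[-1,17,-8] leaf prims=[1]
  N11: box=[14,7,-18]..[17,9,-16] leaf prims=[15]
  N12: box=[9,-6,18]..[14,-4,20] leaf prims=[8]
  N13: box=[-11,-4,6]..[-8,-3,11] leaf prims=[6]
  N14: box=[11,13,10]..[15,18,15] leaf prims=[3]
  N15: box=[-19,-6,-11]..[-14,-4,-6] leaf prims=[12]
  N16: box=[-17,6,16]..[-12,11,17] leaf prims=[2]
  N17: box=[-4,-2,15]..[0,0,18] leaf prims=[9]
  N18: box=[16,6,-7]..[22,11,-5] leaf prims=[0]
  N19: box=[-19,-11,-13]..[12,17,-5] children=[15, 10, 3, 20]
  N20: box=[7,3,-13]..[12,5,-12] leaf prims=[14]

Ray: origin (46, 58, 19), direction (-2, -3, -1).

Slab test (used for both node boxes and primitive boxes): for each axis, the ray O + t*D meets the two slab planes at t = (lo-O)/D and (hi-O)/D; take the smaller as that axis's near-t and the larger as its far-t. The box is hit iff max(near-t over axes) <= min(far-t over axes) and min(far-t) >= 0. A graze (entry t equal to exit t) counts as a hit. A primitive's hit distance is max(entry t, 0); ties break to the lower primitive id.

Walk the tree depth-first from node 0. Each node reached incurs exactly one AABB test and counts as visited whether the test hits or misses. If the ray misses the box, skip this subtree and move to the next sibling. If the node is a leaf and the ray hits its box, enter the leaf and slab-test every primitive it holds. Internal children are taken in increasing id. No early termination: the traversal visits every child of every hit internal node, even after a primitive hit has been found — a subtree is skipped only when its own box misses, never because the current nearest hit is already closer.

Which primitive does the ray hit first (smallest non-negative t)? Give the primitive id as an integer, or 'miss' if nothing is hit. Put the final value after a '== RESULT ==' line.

Walk:
N0 x:[12,65/2] y:[40/3,74/3] z:[-1,37] -> hit [40/3,74/3], descend [1, 6, 8, 19]
  N1 x:[12,19] y:[47/3,74/3] z:[18,37] -> hit [18,19], descend [4, 7, 11, 18]
    N4 x:[16,19] y:[18,20] z:[18,22] -> hit [18,19] leaf, test {P13@t=18}
    N7 x:[13,16] y:[68/3,74/3] z:[21,22] -> miss, prune
    N11 x:[29/2,16] y:[49/3,17] z:[35,37] -> miss, prune
    N18 x:[12,15] y:[47/3,52/3] z:[24,26] -> miss, prune
  N6 x:[31/2,37/2] y:[40/3,64/3] z:[-1,20] -> hit [31/2,37/2], descend [5, 9, 12, 14]
    N5 x:[35/2,37/2] y:[53/3,58/3] z:[17,18] -> hit [53/3,18] leaf, test {P4@t=53/3}
    N9 x:[16,18] y:[52/3,19] z:[18,20] -> hit [18,18] leaf, test {P7@t=18}
    N12 x:[16,37/2] y:[62/3,64/3] z:[-1,1] -> miss, prune
    N14 x:[31/2,35/2] y:[40/3,15] z:[4,9] -> miss, prune
  N8 x:[23,63/2] y:[47/3,67/3] z:[-1,13] -> miss, prune
  N19 x:[17,65/2] y:[41/3,23] z:[24,32] -> miss, prune

Visited [0, 1, 4, 7, 11, 18, 6, 5, 9, 12, 14, 8, 19]. Tests: 13 box, 3 leaf. Nearest: P4.

== RESULT ==
4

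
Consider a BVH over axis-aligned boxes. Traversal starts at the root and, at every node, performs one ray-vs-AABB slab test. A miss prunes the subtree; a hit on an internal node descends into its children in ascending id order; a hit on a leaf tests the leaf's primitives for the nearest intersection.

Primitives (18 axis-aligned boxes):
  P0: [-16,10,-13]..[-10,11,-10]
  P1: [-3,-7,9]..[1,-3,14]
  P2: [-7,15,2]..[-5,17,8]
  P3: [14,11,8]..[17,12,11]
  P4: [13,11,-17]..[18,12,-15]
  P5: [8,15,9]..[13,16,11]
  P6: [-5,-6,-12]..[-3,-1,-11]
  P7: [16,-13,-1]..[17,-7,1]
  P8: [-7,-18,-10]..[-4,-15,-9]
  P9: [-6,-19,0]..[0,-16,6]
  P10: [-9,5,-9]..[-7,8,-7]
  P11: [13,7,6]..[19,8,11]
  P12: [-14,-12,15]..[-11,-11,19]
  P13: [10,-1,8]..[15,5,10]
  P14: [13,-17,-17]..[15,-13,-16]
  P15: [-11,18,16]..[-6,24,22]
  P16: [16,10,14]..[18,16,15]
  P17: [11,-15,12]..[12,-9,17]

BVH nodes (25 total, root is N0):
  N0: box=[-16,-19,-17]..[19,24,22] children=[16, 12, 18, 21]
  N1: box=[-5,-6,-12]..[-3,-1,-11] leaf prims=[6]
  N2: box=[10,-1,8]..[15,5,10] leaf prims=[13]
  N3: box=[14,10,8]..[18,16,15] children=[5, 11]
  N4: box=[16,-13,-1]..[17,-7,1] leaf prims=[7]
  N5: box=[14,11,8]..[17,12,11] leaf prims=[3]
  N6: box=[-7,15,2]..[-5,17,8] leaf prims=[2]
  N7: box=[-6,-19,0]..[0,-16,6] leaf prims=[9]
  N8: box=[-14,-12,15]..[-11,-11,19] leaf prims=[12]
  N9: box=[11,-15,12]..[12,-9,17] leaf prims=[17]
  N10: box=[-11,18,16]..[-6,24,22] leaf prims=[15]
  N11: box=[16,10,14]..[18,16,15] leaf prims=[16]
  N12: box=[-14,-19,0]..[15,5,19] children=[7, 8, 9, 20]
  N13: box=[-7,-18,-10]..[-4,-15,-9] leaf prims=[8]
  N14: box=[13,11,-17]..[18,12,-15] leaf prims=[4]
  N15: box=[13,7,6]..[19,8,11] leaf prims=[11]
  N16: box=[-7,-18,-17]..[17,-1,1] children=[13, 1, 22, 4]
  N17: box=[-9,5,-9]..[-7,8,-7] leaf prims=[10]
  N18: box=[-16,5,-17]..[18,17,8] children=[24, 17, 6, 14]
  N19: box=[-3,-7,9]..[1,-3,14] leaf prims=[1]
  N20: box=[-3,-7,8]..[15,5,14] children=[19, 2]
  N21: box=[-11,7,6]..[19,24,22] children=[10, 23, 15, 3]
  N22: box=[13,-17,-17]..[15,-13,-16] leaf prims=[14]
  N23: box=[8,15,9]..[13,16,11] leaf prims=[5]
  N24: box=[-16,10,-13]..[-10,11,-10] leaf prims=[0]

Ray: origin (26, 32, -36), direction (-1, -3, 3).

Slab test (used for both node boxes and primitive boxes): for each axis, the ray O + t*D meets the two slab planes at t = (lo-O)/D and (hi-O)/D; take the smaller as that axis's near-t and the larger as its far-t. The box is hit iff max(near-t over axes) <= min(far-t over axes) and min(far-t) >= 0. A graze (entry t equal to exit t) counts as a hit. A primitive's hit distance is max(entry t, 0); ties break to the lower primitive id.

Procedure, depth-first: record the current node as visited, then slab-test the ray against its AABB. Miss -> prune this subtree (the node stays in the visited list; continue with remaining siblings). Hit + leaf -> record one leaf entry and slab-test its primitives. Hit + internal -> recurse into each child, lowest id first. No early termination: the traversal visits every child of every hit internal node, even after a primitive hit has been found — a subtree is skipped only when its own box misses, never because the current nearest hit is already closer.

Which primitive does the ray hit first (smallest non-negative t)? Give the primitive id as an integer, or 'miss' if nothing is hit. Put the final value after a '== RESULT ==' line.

Walk:
N0 x:[7,42] y:[8/3,17] z:[19/3,58/3] -> hit [7,17], descend [12, 16, 18, 21]
  N12 x:[11,40] y:[9,17] z:[12,55/3] -> hit [12,17], descend [7, 8, 9, 20]
    N7 x:[26,32] y:[16,17] z:[12,14] -> miss, prune
    N8 x:[37,40] y:[43/3,44/3] z:[17,55/3] -> miss, prune
    N9 x:[14,15] y:[41/3,47/3] z:[16,53/3] -> miss, prune
    N20 x:[11,29] y:[9,13] z:[44/3,50/3] -> miss, prune
  N16 x:[9,33] y:[11,50/3] z:[19/3,37/3] -> hit [11,37/3], descend [1, 4, 13, 22]
    N1 x:[29,31] y:[11,38/3] z:[8,25/3] -> miss, prune
    N4 x:[9,10] y:[13,15] z:[35/3,37/3] -> miss, prune
    N13 x:[30,33] y:[47/3,50/3] z:[26/3,9] -> miss, prune
    N22 x:[11,13] y:[15,49/3] z:[19/3,20/3] -> miss, prune
  N18 x:[8,42] y:[5,9] z:[19/3,44/3] -> hit [8,9], descend [6, 14, 17, 24]
    N6 x:[31,33] y:[5,17/3] z:[38/3,44/3] -> miss, prune
    N14 x:[8,13] y:[20/3,7] z:[19/3,7] -> miss, prune
    N17 x:[33,35] y:[8,9] z:[9,29/3] -> miss, prune
    N24 x:[36,42] y:[7,22/3] z:[23/3,26/3] -> miss, prune
  N21 x:[7,37] y:[8/3,25/3] z:[14,58/3] -> miss, prune

Visited [0, 12, 7, 8, 9, 20, 16, 1, 4, 13, 22, 18, 6, 14, 17, 24, 21]. Tests: 17 box, 0 leaf. Nearest: miss.

== RESULT ==
miss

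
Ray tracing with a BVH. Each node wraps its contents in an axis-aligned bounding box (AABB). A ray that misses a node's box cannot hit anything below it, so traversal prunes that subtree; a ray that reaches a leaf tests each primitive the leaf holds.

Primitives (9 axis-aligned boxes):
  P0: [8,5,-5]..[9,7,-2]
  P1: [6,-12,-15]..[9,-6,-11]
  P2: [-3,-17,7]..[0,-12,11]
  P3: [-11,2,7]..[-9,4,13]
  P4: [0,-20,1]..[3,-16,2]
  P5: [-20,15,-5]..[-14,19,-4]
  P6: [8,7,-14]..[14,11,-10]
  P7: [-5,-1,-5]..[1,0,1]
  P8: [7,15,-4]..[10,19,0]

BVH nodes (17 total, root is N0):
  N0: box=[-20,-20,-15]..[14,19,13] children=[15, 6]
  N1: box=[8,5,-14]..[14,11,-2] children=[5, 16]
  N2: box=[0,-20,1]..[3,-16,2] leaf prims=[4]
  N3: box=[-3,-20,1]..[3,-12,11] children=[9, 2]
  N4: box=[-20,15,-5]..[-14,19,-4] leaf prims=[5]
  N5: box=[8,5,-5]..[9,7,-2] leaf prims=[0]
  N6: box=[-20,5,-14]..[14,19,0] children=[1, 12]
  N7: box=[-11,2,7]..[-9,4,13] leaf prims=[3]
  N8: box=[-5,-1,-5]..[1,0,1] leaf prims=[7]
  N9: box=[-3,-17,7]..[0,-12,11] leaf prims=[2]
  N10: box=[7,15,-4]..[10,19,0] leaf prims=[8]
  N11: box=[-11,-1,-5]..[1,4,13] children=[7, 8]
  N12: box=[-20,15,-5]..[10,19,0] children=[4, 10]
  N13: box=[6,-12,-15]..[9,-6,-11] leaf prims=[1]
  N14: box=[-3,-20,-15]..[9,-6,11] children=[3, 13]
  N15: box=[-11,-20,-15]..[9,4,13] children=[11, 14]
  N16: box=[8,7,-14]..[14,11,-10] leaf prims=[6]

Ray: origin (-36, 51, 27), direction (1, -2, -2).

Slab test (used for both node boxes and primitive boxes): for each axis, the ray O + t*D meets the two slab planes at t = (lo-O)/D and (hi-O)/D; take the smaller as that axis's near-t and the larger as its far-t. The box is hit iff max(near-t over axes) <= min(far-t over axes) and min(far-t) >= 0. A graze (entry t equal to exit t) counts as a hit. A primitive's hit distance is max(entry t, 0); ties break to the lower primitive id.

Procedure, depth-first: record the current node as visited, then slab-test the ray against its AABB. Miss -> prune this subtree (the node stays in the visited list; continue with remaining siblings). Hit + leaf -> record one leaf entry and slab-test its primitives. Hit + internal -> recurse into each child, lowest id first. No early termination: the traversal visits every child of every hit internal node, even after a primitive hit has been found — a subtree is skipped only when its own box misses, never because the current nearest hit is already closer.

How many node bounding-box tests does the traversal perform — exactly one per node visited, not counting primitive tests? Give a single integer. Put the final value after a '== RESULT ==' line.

Traverse from the root:
N0 x:[16,50] y:[16,71/2] z:[7,21] -> hit [16,21], descend [6, 15]
  N6 x:[16,50] y:[16,23] z:[27/2,41/2] -> hit [16,41/2], descend [1, 12]
    N1 x:[44,50] y:[20,23] z:[29/2,41/2] -> miss, prune
    N12 x:[16,46] y:[16,18] z:[27/2,16] -> hit [16,16], descend [4, 10]
      N4 x:[16,22] y:[16,18] z:[31/2,16] -> hit [16,16] leaf, test {P5@t=16}
      N10 x:[43,46] y:[16,18] z:[27/2,31/2] -> miss, prune
  N15 x:[25,45] y:[47/2,71/2] z:[7,21] -> miss, prune

Visited [0, 6, 1, 12, 4, 10, 15]. Tests: 7 box, 1 leaf. Nearest: P5.

== RESULT ==
7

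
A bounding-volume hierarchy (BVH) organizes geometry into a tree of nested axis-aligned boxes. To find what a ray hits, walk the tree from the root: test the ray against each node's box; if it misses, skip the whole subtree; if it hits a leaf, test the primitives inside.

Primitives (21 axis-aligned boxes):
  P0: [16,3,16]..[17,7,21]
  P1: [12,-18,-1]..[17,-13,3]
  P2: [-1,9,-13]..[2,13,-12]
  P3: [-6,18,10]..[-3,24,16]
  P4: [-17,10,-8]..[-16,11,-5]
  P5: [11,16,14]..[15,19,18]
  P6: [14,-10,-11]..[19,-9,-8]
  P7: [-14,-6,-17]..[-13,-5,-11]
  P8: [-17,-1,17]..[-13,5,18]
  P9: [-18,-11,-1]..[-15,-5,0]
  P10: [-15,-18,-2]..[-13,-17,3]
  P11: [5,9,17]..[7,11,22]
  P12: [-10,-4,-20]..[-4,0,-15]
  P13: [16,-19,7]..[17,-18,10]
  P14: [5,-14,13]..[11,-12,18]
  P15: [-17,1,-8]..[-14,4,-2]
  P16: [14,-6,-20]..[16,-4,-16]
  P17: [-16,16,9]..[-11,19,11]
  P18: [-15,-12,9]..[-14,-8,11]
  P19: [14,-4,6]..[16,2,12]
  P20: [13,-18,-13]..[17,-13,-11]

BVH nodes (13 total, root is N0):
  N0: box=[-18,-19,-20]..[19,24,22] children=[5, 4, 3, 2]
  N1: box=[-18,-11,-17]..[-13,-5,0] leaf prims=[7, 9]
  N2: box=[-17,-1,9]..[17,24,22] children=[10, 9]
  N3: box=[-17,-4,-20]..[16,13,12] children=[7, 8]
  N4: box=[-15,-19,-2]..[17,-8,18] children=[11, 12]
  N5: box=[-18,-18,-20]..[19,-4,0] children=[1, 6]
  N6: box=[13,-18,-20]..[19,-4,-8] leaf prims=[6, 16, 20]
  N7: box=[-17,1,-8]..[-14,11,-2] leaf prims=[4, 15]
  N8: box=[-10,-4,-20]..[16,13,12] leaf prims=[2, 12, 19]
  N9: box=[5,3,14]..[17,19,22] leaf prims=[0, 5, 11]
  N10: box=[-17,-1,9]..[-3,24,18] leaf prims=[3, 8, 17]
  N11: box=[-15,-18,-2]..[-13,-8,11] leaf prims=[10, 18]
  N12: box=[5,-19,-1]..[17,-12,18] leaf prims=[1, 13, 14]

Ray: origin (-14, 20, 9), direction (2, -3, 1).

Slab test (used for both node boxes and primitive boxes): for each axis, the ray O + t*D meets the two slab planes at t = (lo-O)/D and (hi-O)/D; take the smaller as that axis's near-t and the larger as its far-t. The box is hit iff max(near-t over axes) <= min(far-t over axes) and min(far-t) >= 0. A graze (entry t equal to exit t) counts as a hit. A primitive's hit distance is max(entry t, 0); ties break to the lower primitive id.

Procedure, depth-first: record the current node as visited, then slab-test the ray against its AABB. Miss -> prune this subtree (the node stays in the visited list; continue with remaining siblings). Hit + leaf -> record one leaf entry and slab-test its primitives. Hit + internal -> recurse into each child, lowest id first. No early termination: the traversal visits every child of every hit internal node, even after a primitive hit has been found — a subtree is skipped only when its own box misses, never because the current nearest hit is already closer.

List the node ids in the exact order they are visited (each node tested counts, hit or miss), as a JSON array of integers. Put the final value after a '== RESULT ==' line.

Traverse from the root:
N0 x:[-2,33/2] y:[-4/3,13] z:[-29,13] -> hit [-4/3,13], descend [2, 3, 4, 5]
  N2 x:[-3/2,31/2] y:[-4/3,7] z:[0,13] -> hit [0,7], descend [9, 10]
    N9 x:[19/2,31/2] y:[1/3,17/3] z:[5,13] -> miss, prune
    N10 x:[-3/2,11/2] y:[-4/3,7] z:[0,9] -> hit [0,11/2] leaf, test {P3(miss), P8(miss), P17@t=1/3}
  N3 x:[-3/2,15] y:[7/3,8] z:[-29,3] -> hit [7/3,3], descend [7, 8]
    N7 x:[-3/2,0] y:[3,19/3] z:[-17,-11] -> miss, prune
    N8 x:[2,15] y:[7/3,8] z:[-29,3] -> hit [7/3,3] leaf, test {P2(miss), P12(miss), P19(miss)}
  N4 x:[-1/2,31/2] y:[28/3,13] z:[-11,9] -> miss, prune
  N5 x:[-2,33/2] y:[8,38/3] z:[-29,-9] -> miss, prune

order=[0, 2, 9, 10, 3, 7, 8, 4, 5]  |boxes|=9  |leaves|=2  hit=P17

== RESULT ==
[0, 2, 9, 10, 3, 7, 8, 4, 5]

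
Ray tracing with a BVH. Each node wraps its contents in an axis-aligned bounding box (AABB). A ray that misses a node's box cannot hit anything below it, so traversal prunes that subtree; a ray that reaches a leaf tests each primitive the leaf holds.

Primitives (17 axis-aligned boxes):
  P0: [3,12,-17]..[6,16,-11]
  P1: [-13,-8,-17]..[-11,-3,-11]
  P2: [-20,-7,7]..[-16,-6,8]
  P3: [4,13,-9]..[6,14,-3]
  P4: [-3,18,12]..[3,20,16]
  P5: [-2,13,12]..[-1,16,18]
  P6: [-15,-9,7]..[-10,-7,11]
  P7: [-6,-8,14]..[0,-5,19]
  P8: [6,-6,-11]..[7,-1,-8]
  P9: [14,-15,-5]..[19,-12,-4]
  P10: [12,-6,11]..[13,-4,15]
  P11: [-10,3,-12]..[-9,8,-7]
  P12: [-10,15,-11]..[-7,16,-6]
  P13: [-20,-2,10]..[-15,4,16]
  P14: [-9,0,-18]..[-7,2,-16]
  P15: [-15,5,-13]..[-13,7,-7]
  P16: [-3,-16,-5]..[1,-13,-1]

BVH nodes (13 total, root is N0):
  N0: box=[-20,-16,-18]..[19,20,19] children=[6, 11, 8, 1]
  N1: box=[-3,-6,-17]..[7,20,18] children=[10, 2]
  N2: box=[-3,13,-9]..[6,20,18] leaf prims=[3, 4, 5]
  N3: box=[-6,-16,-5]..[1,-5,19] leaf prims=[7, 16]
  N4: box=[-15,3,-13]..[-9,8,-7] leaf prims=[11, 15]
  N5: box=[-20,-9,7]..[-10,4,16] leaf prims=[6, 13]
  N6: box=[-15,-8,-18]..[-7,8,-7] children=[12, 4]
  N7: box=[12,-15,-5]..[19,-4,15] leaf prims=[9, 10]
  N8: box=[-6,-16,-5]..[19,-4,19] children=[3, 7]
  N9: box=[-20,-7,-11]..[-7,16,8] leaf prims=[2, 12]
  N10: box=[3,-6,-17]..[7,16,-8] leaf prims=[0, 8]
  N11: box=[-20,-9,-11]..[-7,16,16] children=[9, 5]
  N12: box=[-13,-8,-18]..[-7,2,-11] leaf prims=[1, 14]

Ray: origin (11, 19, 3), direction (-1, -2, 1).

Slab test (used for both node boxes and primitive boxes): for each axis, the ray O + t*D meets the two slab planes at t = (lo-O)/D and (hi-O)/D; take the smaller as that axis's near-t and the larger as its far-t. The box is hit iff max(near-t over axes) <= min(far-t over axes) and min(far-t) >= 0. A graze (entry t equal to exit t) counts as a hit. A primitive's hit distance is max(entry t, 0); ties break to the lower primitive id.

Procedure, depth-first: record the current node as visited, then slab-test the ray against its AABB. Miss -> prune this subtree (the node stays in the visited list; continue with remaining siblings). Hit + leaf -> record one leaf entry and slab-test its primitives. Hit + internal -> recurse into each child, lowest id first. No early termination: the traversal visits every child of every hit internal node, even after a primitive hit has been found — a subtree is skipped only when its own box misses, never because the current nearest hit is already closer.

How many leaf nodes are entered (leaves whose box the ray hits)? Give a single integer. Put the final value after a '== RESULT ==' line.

Walk:
N0 x:[-8,31] y:[-1/2,35/2] z:[-21,16] -> hit [-1/2,16], descend [1, 6, 8, 11]
  N1 x:[4,14] y:[-1/2,25/2] z:[-20,15] -> hit [4,25/2], descend [2, 10]
    N2 x:[5,14] y:[-1/2,3] z:[-12,15] -> miss, prune
    N10 x:[4,8] y:[3/2,25/2] z:[-20,-11] -> miss, prune
  N6 x:[18,26] y:[11/2,27/2] z:[-21,-10] -> miss, prune
  N8 x:[-8,17] y:[23/2,35/2] z:[-8,16] -> hit [23/2,16], descend [3, 7]
    N3 x:[10,17] y:[12,35/2] z:[-8,16] -> hit [12,16] leaf, test {P7@t=12, P16(miss)}
    N7 x:[-8,-1] y:[23/2,17] z:[-8,12] -> miss, prune
  N11 x:[18,31] y:[3/2,14] z:[-14,13] -> miss, prune

9 AABB tests over nodes [0, 1, 2, 10, 6, 8, 3, 7, 11]; 1 leaf entered; closest P7.

== RESULT ==
1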